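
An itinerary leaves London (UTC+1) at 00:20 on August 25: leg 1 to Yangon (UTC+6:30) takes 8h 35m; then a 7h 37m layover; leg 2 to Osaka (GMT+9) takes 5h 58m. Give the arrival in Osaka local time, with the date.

Convert departure to UTC: 00:20 − 1:00 = 23:20 UTC on Aug 24.
Add 8 hours 35 minutes leg 1 → 07:55 UTC (Aug 25).
Add 7 hours 37 minutes layover in Yangon → 15:32 UTC.
Add 5 hours 58 minutes leg 2 → 21:30 UTC.
Osaka is UTC+9:00, so local arrival = 21:30 + 9:00 = 06:30 on Aug 26.

06:30 on August 26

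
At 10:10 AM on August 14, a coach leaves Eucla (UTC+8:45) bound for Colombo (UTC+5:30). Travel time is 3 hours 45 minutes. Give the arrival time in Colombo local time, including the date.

Convert departure to UTC: 10:10 AM − 8:45 = 1:25 AM UTC on Aug 14.
Add 3 hours 45 minutes travel time → 5:10 AM UTC.
Colombo is UTC+5:30, so local arrival = 5:10 AM + 5:30 = 10:40 AM on Aug 14.

10:40 AM on August 14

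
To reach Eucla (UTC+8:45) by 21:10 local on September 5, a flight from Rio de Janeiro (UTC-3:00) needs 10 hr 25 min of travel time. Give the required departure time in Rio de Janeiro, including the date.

23:00 on September 4

Target arrival in UTC: 21:10 − 8:45 = 12:25 on Sep 5.
Subtract 10 hours and 25 minutes → departure 02:00 UTC on Sep 5.
Rio de Janeiro is UTC−3:00: 02:00 − 3:00 = 23:00 on Sep 4.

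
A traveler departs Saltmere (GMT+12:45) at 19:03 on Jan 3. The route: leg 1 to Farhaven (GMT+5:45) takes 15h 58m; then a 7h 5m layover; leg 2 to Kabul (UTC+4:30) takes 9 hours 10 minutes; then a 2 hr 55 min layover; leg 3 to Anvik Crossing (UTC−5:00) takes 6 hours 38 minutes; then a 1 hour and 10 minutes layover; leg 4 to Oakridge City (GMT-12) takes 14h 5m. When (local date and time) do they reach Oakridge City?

03:19 on January 5

Convert departure to UTC: 19:03 − 12:45 = 06:18 UTC on Jan 3.
Add 15 hours and 58 minutes leg 1 → 22:16 UTC.
Add 7 hours 5 minutes layover in Farhaven → 05:21 UTC (Jan 4).
Add 9 hours and 10 minutes leg 2 → 14:31 UTC.
Add 2 hours 55 minutes layover in Kabul → 17:26 UTC.
Add 6 hours and 38 minutes leg 3 → 00:04 UTC (Jan 5).
Add 1 hour and 10 minutes layover in Anvik Crossing → 01:14 UTC.
Add 14 hours 5 minutes leg 4 → 15:19 UTC.
Oakridge City is UTC−12:00, so local arrival = 15:19 − 12:00 = 03:19 on Jan 5.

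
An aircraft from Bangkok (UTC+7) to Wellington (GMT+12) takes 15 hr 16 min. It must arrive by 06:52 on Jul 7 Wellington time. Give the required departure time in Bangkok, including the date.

10:36 on July 6

Target arrival in UTC: 06:52 − 12:00 = 18:52 on Jul 6.
Subtract 15 hours 16 minutes → departure 03:36 UTC on Jul 6.
Bangkok is UTC+7:00: 03:36 + 7:00 = 10:36 on Jul 6.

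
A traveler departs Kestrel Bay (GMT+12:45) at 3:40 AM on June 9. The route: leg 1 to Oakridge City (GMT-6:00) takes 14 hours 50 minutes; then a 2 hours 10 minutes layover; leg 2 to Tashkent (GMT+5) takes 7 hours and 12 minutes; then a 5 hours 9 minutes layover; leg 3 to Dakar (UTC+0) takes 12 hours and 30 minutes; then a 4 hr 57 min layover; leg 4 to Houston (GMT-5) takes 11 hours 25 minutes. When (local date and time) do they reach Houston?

Convert departure to UTC: 3:40 AM − 12:45 = 2:55 PM UTC on Jun 8.
Add 14 hours and 50 minutes leg 1 → 5:45 AM UTC (Jun 9).
Add 2 hours and 10 minutes layover in Oakridge City → 7:55 AM UTC.
Add 7 hours and 12 minutes leg 2 → 3:07 PM UTC.
Add 5 hours 9 minutes layover in Tashkent → 8:16 PM UTC.
Add 12 hours 30 minutes leg 3 → 8:46 AM UTC (Jun 10).
Add 4 hours and 57 minutes layover in Dakar → 1:43 PM UTC.
Add 11 hours and 25 minutes leg 4 → 1:08 AM UTC (Jun 11).
Houston is UTC−5:00, so local arrival = 1:08 AM − 5:00 = 8:08 PM on Jun 10.

8:08 PM on June 10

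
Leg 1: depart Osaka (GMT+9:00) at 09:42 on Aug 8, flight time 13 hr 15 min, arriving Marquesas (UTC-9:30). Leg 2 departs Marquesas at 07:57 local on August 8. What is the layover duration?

3 hours 30 minutes

Convert departure to UTC: 09:42 − 9:00 = 00:42 UTC on Aug 8.
Add 13 hours 15 minutes flight time → 13:57 UTC.
Marquesas is UTC−9:30, so local arrival = 13:57 − 9:30 = 04:27 on Aug 8.
Layover = 07:57 − 04:27 = 3 hours 30 minutes.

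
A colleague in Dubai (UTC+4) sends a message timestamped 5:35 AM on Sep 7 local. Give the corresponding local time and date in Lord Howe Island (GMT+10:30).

12:05 PM on September 7

In UTC: 5:35 AM − 4:00 = 1:35 AM on Sep 7.
Lord Howe Island is UTC+10:30: 1:35 AM + 10:30 = 12:05 PM on Sep 7.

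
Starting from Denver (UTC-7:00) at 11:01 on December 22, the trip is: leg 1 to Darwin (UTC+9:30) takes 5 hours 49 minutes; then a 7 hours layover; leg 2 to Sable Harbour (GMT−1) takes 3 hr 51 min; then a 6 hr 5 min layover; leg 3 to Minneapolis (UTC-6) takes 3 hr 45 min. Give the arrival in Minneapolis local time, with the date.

Convert departure to UTC: 11:01 + 7:00 = 18:01 UTC on Dec 22.
Add 5 hours and 49 minutes leg 1 → 23:50 UTC.
Add 7 hours layover in Darwin → 06:50 UTC (Dec 23).
Add 3 hours 51 minutes leg 2 → 10:41 UTC.
Add 6 hours 5 minutes layover in Sable Harbour → 16:46 UTC.
Add 3 hours and 45 minutes leg 3 → 20:31 UTC.
Minneapolis is UTC−6:00, so local arrival = 20:31 − 6:00 = 14:31 on Dec 23.

14:31 on December 23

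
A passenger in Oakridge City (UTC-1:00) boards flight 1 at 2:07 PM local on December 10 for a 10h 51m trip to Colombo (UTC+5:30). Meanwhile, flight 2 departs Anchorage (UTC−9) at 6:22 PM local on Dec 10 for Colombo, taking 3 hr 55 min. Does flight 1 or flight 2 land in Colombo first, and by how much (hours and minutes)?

the first, by 5 hours 19 minutes

Flight 1 in UTC: 2:07 PM + 1:00 = 3:07 PM on Dec 10.
+10 hours and 51 minutes → arrive 1:58 AM UTC on Dec 11.
Flight 2 in UTC: 6:22 PM + 9:00 = 3:22 AM on Dec 11.
+3 hours and 55 minutes → arrive 7:17 AM UTC on Dec 11.
Flight 1 lands earlier by 5 hours 19 minutes.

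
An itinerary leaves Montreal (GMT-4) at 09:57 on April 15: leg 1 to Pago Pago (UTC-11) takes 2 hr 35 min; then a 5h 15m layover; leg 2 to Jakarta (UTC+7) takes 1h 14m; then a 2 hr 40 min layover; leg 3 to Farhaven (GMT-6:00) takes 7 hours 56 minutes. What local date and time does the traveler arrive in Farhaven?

03:37 on April 16

Convert departure to UTC: 09:57 + 4:00 = 13:57 UTC on Apr 15.
Add 2 hours 35 minutes leg 1 → 16:32 UTC.
Add 5 hours 15 minutes layover in Pago Pago → 21:47 UTC.
Add 1 hour and 14 minutes leg 2 → 23:01 UTC.
Add 2 hours 40 minutes layover in Jakarta → 01:41 UTC (Apr 16).
Add 7 hours 56 minutes leg 3 → 09:37 UTC.
Farhaven is UTC−6:00, so local arrival = 09:37 − 6:00 = 03:37 on Apr 16.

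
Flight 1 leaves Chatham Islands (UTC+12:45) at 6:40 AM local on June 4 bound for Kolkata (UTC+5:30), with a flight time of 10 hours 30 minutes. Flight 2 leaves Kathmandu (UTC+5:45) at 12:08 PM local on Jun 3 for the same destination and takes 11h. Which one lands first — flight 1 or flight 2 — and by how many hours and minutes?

Flight 1 in UTC: 6:40 AM − 12:45 = 5:55 PM on Jun 3.
+10 hours and 30 minutes → arrive 4:25 AM UTC on Jun 4.
Flight 2 in UTC: 12:08 PM − 5:45 = 6:23 AM on Jun 3.
+11 hours → arrive 5:23 PM UTC on Jun 3.
Flight 2 lands earlier by 11 hours 2 minutes.

the second, by 11 hours 2 minutes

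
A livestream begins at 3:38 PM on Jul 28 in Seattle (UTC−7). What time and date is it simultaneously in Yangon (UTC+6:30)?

5:08 AM on July 29

In UTC: 3:38 PM + 7:00 = 10:38 PM on Jul 28.
Yangon is UTC+6:30: 10:38 PM + 6:30 = 5:08 AM on Jul 29.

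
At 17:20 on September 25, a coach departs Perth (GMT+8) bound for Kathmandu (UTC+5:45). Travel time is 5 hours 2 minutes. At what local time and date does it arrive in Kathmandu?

20:07 on Sep 25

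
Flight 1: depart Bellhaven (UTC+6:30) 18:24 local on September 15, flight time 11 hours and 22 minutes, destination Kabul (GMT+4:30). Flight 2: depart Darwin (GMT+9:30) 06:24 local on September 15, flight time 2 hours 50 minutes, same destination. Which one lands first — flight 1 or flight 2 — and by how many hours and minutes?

Flight 1 in UTC: 18:24 − 6:30 = 11:54 on Sep 15.
+11 hours and 22 minutes → arrive 23:16 UTC on Sep 15.
Flight 2 in UTC: 06:24 − 9:30 = 20:54 on Sep 14.
+2 hours and 50 minutes → arrive 23:44 UTC on Sep 14.
Flight 2 lands earlier by 23 hours 32 minutes.

the second, by 23 hours 32 minutes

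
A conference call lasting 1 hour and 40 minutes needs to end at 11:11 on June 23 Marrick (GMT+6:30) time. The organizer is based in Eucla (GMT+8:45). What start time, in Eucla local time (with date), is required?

11:46 on Jun 23

Target end time in UTC: 11:11 − 6:30 = 04:41 on Jun 23.
Subtract 1 hour 40 minutes → start 03:01 UTC on Jun 23.
Eucla is UTC+8:45: 03:01 + 8:45 = 11:46 on Jun 23.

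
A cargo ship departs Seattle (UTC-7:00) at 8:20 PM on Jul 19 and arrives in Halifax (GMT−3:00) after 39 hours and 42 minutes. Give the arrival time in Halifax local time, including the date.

Halifax is 4:00 ahead of Seattle.
After 39 hours 42 minutes it is 12:02 PM (Jul 21) in Seattle.
Shift by the zone difference: 12:02 PM + 4:00 = 4:02 PM on Jul 21 in Halifax.

4:02 PM on July 21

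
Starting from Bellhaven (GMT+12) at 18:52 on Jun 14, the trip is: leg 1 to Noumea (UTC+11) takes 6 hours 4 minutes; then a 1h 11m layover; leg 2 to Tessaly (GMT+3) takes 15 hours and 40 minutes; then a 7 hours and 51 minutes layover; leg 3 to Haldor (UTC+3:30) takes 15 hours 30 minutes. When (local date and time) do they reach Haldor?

08:38 on June 16

Convert departure to UTC: 18:52 − 12:00 = 06:52 UTC on Jun 14.
Add 6 hours and 4 minutes leg 1 → 12:56 UTC.
Add 1 hour 11 minutes layover in Noumea → 14:07 UTC.
Add 15 hours and 40 minutes leg 2 → 05:47 UTC (Jun 15).
Add 7 hours 51 minutes layover in Tessaly → 13:38 UTC.
Add 15 hours and 30 minutes leg 3 → 05:08 UTC (Jun 16).
Haldor is UTC+3:30, so local arrival = 05:08 + 3:30 = 08:38 on Jun 16.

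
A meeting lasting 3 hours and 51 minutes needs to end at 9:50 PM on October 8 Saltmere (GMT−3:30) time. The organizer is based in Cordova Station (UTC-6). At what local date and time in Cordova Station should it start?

3:29 PM on October 8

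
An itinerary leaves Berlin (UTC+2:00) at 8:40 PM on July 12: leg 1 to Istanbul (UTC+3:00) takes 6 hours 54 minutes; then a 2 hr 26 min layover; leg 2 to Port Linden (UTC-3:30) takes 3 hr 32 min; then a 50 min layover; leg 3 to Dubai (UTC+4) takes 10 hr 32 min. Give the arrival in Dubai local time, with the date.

Convert departure to UTC: 8:40 PM − 2:00 = 6:40 PM UTC on Jul 12.
Add 6 hours and 54 minutes leg 1 → 1:34 AM UTC (Jul 13).
Add 2 hours and 26 minutes layover in Istanbul → 4:00 AM UTC.
Add 3 hours and 32 minutes leg 2 → 7:32 AM UTC.
Add 50 minutes layover in Port Linden → 8:22 AM UTC.
Add 10 hours 32 minutes leg 3 → 6:54 PM UTC.
Dubai is UTC+4:00, so local arrival = 6:54 PM + 4:00 = 10:54 PM on Jul 13.

10:54 PM on Jul 13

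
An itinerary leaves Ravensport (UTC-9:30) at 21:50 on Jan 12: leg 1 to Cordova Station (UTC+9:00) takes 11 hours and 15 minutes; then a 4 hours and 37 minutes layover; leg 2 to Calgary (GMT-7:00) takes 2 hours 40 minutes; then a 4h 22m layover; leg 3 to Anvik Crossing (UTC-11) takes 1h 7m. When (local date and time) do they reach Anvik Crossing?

20:21 on January 13

Convert departure to UTC: 21:50 + 9:30 = 07:20 UTC on Jan 13.
Add 11 hours and 15 minutes leg 1 → 18:35 UTC.
Add 4 hours and 37 minutes layover in Cordova Station → 23:12 UTC.
Add 2 hours 40 minutes leg 2 → 01:52 UTC (Jan 14).
Add 4 hours and 22 minutes layover in Calgary → 06:14 UTC.
Add 1 hour and 7 minutes leg 3 → 07:21 UTC.
Anvik Crossing is UTC−11:00, so local arrival = 07:21 − 11:00 = 20:21 on Jan 13.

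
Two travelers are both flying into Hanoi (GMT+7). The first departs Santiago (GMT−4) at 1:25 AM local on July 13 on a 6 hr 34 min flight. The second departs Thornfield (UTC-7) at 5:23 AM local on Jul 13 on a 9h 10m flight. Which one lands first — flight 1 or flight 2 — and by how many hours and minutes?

the first, by 9 hours 34 minutes

Flight 1 in UTC: 1:25 AM + 4:00 = 5:25 AM on Jul 13.
+6 hours 34 minutes → arrive 11:59 AM UTC on Jul 13.
Flight 2 in UTC: 5:23 AM + 7:00 = 12:23 PM on Jul 13.
+9 hours 10 minutes → arrive 9:33 PM UTC on Jul 13.
Flight 1 lands earlier by 9 hours 34 minutes.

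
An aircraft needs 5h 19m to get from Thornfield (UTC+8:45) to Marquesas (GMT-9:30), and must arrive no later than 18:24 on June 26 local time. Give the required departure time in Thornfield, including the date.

Target arrival in UTC: 18:24 + 9:30 = 03:54 on Jun 27.
Subtract 5 hours 19 minutes → departure 22:35 UTC on Jun 26.
Thornfield is UTC+8:45: 22:35 + 8:45 = 07:20 on Jun 27.

07:20 on June 27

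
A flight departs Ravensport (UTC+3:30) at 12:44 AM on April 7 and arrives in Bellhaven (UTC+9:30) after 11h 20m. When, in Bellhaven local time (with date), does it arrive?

Bellhaven is 6:00 ahead of Ravensport.
After 11 hours 20 minutes it is 12:04 PM in Ravensport.
Shift by the zone difference: 12:04 PM + 6:00 = 6:04 PM on Apr 7 in Bellhaven.

6:04 PM on Apr 7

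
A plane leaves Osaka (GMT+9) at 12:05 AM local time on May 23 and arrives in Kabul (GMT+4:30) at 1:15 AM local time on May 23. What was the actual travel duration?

Departure in UTC: 12:05 AM − 9:00 = 3:05 PM on May 22.
Arrival in UTC: 1:15 AM − 4:30 = 8:45 PM on May 22.
Elapsed = 8:45 PM − 3:05 PM = 5 hours 40 minutes.

5 hours 40 minutes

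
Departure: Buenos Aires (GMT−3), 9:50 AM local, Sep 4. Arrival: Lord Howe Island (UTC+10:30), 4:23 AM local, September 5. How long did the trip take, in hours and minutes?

5 hours 3 minutes

Departure in UTC: 9:50 AM + 3:00 = 12:50 PM on Sep 4.
Arrival in UTC: 4:23 AM − 10:30 = 5:53 PM on Sep 4.
Elapsed = 5:53 PM − 12:50 PM = 5 hours 3 minutes.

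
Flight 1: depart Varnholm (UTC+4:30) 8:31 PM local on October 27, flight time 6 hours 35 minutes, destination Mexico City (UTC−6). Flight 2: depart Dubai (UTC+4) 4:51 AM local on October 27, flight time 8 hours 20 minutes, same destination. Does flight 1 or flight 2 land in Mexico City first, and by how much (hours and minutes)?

Flight 1 in UTC: 8:31 PM − 4:30 = 4:01 PM on Oct 27.
+6 hours and 35 minutes → arrive 10:36 PM UTC on Oct 27.
Flight 2 in UTC: 4:51 AM − 4:00 = 12:51 AM on Oct 27.
+8 hours 20 minutes → arrive 9:11 AM UTC on Oct 27.
Flight 2 lands earlier by 13 hours 25 minutes.

the second, by 13 hours 25 minutes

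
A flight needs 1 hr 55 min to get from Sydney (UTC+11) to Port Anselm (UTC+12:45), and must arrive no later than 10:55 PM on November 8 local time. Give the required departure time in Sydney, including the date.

7:15 PM on November 8

Target arrival in UTC: 10:55 PM − 12:45 = 10:10 AM on Nov 8.
Subtract 1 hour and 55 minutes → departure 8:15 AM UTC on Nov 8.
Sydney is UTC+11:00: 8:15 AM + 11:00 = 7:15 PM on Nov 8.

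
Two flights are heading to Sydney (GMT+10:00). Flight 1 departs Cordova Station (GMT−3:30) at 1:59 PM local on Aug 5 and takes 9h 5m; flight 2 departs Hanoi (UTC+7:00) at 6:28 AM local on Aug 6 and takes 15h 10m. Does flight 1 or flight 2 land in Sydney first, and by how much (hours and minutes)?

Flight 1 in UTC: 1:59 PM + 3:30 = 5:29 PM on Aug 5.
+9 hours 5 minutes → arrive 2:34 AM UTC on Aug 6.
Flight 2 in UTC: 6:28 AM − 7:00 = 11:28 PM on Aug 5.
+15 hours 10 minutes → arrive 2:38 PM UTC on Aug 6.
Flight 1 lands earlier by 12 hours 4 minutes.

the first, by 12 hours 4 minutes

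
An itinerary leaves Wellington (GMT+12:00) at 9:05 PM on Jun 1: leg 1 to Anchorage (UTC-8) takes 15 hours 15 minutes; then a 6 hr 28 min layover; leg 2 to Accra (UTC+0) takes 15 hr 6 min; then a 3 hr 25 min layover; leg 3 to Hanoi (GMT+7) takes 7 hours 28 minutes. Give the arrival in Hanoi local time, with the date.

3:47 PM on Jun 3

Convert departure to UTC: 9:05 PM − 12:00 = 9:05 AM UTC on Jun 1.
Add 15 hours and 15 minutes leg 1 → 12:20 AM UTC (Jun 2).
Add 6 hours 28 minutes layover in Anchorage → 6:48 AM UTC.
Add 15 hours and 6 minutes leg 2 → 9:54 PM UTC.
Add 3 hours 25 minutes layover in Accra → 1:19 AM UTC (Jun 3).
Add 7 hours 28 minutes leg 3 → 8:47 AM UTC.
Hanoi is UTC+7:00, so local arrival = 8:47 AM + 7:00 = 3:47 PM on Jun 3.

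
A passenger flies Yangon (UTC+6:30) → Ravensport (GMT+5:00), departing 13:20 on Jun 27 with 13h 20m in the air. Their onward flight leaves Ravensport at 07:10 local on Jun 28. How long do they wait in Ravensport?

6 hours

Convert departure to UTC: 13:20 − 6:30 = 06:50 UTC on Jun 27.
Add 13 hours and 20 minutes flight time → 20:10 UTC.
Ravensport is UTC+5:00, so local arrival = 20:10 + 5:00 = 01:10 on Jun 28.
Layover = 07:10 − 01:10 = 6 hours.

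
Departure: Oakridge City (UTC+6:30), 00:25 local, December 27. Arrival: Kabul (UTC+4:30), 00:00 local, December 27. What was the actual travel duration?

1 hour 35 minutes

Kabul is 2:00 behind Oakridge City.
Clock-face elapsed time (ignoring zones) is −25 minutes.
Actual elapsed = −25 minutes + 2:00 = 1 hour 35 minutes.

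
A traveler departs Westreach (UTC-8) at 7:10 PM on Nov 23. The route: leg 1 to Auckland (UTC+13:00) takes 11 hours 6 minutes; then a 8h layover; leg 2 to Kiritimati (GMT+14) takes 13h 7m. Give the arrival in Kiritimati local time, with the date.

1:23 AM on November 26

Convert departure to UTC: 7:10 PM + 8:00 = 3:10 AM UTC on Nov 24.
Add 11 hours 6 minutes leg 1 → 2:16 PM UTC.
Add 8 hours layover in Auckland → 10:16 PM UTC.
Add 13 hours 7 minutes leg 2 → 11:23 AM UTC (Nov 25).
Kiritimati is UTC+14:00, so local arrival = 11:23 AM + 14:00 = 1:23 AM on Nov 26.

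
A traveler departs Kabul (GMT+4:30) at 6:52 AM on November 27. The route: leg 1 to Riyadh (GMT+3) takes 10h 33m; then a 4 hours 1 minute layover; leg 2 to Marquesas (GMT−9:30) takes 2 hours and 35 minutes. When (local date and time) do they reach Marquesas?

Convert departure to UTC: 6:52 AM − 4:30 = 2:22 AM UTC on Nov 27.
Add 10 hours 33 minutes leg 1 → 12:55 PM UTC.
Add 4 hours and 1 minute layover in Riyadh → 4:56 PM UTC.
Add 2 hours and 35 minutes leg 2 → 7:31 PM UTC.
Marquesas is UTC−9:30, so local arrival = 7:31 PM − 9:30 = 10:01 AM on Nov 27.

10:01 AM on Nov 27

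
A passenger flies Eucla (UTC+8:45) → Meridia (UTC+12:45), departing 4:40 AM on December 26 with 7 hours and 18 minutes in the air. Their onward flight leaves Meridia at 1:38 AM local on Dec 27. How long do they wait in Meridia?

Convert departure to UTC: 4:40 AM − 8:45 = 7:55 PM UTC on Dec 25.
Add 7 hours and 18 minutes flight time → 3:13 AM UTC (Dec 26).
Meridia is UTC+12:45, so local arrival = 3:13 AM + 12:45 = 3:58 PM on Dec 26.
Layover = 1:38 AM − 3:58 PM (+1 day) = 9 hours 40 minutes.

9 hours 40 minutes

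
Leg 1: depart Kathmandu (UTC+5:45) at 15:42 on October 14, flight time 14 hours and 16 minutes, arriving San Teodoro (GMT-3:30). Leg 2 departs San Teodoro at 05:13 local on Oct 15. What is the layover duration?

Convert departure to UTC: 15:42 − 5:45 = 09:57 UTC on Oct 14.
Add 14 hours and 16 minutes flight time → 00:13 UTC (Oct 15).
San Teodoro is UTC−3:30, so local arrival = 00:13 − 3:30 = 20:43 on Oct 14.
Layover = 05:13 − 20:43 (+1 day) = 8 hours 30 minutes.

8 hours 30 minutes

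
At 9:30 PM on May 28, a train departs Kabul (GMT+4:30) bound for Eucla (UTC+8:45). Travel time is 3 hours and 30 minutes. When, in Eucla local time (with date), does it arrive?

Convert departure to UTC: 9:30 PM − 4:30 = 5:00 PM UTC on May 28.
Add 3 hours and 30 minutes travel time → 8:30 PM UTC.
Eucla is UTC+8:45, so local arrival = 8:30 PM + 8:45 = 5:15 AM on May 29.

5:15 AM on May 29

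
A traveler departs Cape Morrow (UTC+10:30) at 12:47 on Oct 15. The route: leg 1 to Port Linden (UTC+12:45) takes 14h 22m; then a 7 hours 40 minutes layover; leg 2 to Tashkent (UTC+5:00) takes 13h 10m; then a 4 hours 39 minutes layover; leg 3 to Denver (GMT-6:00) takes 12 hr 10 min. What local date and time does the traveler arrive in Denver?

Convert departure to UTC: 12:47 − 10:30 = 02:17 UTC on Oct 15.
Add 14 hours 22 minutes leg 1 → 16:39 UTC.
Add 7 hours 40 minutes layover in Port Linden → 00:19 UTC (Oct 16).
Add 13 hours and 10 minutes leg 2 → 13:29 UTC.
Add 4 hours and 39 minutes layover in Tashkent → 18:08 UTC.
Add 12 hours and 10 minutes leg 3 → 06:18 UTC (Oct 17).
Denver is UTC−6:00, so local arrival = 06:18 − 6:00 = 00:18 on Oct 17.

00:18 on October 17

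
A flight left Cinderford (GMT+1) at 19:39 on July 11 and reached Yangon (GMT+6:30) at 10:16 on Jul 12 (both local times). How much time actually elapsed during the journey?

9 hours 7 minutes

Departure in UTC: 19:39 − 1:00 = 18:39 on Jul 11.
Arrival in UTC: 10:16 − 6:30 = 03:46 on Jul 12.
Elapsed = 03:46 − 18:39 (+1 day) = 9 hours 7 minutes.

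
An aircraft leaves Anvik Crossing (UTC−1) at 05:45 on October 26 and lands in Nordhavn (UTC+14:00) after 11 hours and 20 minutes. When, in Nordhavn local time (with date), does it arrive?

Nordhavn is 15:00 ahead of Anvik Crossing.
After 11 hours and 20 minutes it is 17:05 in Anvik Crossing.
Shift by the zone difference: 17:05 + 15:00 = 08:05 on Oct 27 in Nordhavn.

08:05 on October 27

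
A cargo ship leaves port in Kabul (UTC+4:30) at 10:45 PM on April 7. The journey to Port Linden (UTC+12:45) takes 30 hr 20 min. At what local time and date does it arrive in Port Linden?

Convert departure to UTC: 10:45 PM − 4:30 = 6:15 PM UTC on Apr 7.
Add 30 hours 20 minutes travel time → 12:35 AM UTC (Apr 9).
Port Linden is UTC+12:45, so local arrival = 12:35 AM + 12:45 = 1:20 PM on Apr 9.

1:20 PM on April 9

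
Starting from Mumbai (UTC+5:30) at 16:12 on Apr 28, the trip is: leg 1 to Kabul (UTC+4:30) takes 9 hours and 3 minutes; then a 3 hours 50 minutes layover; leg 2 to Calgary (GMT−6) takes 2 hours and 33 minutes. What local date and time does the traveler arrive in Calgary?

Convert departure to UTC: 16:12 − 5:30 = 10:42 UTC on Apr 28.
Add 9 hours 3 minutes leg 1 → 19:45 UTC.
Add 3 hours and 50 minutes layover in Kabul → 23:35 UTC.
Add 2 hours and 33 minutes leg 2 → 02:08 UTC (Apr 29).
Calgary is UTC−6:00, so local arrival = 02:08 − 6:00 = 20:08 on Apr 28.

20:08 on April 28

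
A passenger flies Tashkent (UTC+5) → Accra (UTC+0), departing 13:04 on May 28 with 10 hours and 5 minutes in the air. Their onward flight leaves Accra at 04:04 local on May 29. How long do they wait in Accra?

9 hours 55 minutes

Convert departure to UTC: 13:04 − 5:00 = 08:04 UTC on May 28.
Add 10 hours 5 minutes flight time → 18:09 UTC.
Accra is UTC+0, so local arrival is the same: 18:09 on May 28.
Layover = 04:04 − 18:09 (+1 day) = 9 hours 55 minutes.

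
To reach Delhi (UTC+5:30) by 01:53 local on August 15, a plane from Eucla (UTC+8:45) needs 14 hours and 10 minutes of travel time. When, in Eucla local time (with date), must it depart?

14:58 on August 14

Target arrival in UTC: 01:53 − 5:30 = 20:23 on Aug 14.
Subtract 14 hours and 10 minutes → departure 06:13 UTC on Aug 14.
Eucla is UTC+8:45: 06:13 + 8:45 = 14:58 on Aug 14.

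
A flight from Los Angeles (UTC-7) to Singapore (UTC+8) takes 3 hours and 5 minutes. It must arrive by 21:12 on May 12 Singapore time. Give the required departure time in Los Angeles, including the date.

Target arrival in UTC: 21:12 − 8:00 = 13:12 on May 12.
Subtract 3 hours 5 minutes → departure 10:07 UTC on May 12.
Los Angeles is UTC−7:00: 10:07 − 7:00 = 03:07 on May 12.

03:07 on May 12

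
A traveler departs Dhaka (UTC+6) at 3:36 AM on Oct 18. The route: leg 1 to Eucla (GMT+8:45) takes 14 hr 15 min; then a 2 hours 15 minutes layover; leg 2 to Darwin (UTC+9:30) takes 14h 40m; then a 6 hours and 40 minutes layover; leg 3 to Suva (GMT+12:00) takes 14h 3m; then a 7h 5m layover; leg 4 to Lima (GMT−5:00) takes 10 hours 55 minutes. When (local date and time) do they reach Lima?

Convert departure to UTC: 3:36 AM − 6:00 = 9:36 PM UTC on Oct 17.
Add 14 hours 15 minutes leg 1 → 11:51 AM UTC (Oct 18).
Add 2 hours 15 minutes layover in Eucla → 2:06 PM UTC.
Add 14 hours and 40 minutes leg 2 → 4:46 AM UTC (Oct 19).
Add 6 hours and 40 minutes layover in Darwin → 11:26 AM UTC.
Add 14 hours and 3 minutes leg 3 → 1:29 AM UTC (Oct 20).
Add 7 hours and 5 minutes layover in Suva → 8:34 AM UTC.
Add 10 hours and 55 minutes leg 4 → 7:29 PM UTC.
Lima is UTC−5:00, so local arrival = 7:29 PM − 5:00 = 2:29 PM on Oct 20.

2:29 PM on October 20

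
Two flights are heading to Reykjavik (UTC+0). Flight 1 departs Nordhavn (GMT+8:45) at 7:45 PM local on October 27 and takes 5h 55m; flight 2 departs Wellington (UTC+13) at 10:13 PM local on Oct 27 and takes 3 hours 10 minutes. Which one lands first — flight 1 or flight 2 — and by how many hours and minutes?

Flight 1 in UTC: 7:45 PM − 8:45 = 11:00 AM on Oct 27.
+5 hours 55 minutes → arrive 4:55 PM UTC on Oct 27.
Flight 2 in UTC: 10:13 PM − 13:00 = 9:13 AM on Oct 27.
+3 hours 10 minutes → arrive 12:23 PM UTC on Oct 27.
Flight 2 lands earlier by 4 hours 32 minutes.

the second, by 4 hours 32 minutes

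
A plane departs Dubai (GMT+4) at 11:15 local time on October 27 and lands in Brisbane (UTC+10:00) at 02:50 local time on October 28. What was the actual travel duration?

Brisbane is 6:00 ahead of Dubai.
Clock-face elapsed time (ignoring zones) is 15 hours 35 minutes.
Actual elapsed = 15 hours 35 minutes − 6:00 = 9 hours 35 minutes.

9 hours 35 minutes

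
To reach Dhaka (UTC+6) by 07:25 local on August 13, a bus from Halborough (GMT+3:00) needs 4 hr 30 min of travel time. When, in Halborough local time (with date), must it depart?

Target arrival in UTC: 07:25 − 6:00 = 01:25 on Aug 13.
Subtract 4 hours 30 minutes → departure 20:55 UTC on Aug 12.
Halborough is UTC+3:00: 20:55 + 3:00 = 23:55 on Aug 12.

23:55 on Aug 12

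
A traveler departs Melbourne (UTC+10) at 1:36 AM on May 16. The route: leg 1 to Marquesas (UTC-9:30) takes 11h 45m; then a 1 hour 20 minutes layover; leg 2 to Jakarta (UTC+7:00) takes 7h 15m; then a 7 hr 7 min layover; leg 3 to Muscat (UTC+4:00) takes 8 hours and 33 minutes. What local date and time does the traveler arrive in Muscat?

Convert departure to UTC: 1:36 AM − 10:00 = 3:36 PM UTC on May 15.
Add 11 hours 45 minutes leg 1 → 3:21 AM UTC (May 16).
Add 1 hour 20 minutes layover in Marquesas → 4:41 AM UTC.
Add 7 hours and 15 minutes leg 2 → 11:56 AM UTC.
Add 7 hours 7 minutes layover in Jakarta → 7:03 PM UTC.
Add 8 hours 33 minutes leg 3 → 3:36 AM UTC (May 17).
Muscat is UTC+4:00, so local arrival = 3:36 AM + 4:00 = 7:36 AM on May 17.

7:36 AM on May 17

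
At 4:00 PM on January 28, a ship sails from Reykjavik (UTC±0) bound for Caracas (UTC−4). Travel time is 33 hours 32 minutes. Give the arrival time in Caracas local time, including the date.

9:32 PM on January 29

Reykjavik is at UTC+0, so departure is already 4:00 PM UTC on Jan 28.
Add 33 hours 32 minutes travel time → 1:32 AM UTC (Jan 30).
Caracas is UTC−4:00, so local arrival = 1:32 AM − 4:00 = 9:32 PM on Jan 29.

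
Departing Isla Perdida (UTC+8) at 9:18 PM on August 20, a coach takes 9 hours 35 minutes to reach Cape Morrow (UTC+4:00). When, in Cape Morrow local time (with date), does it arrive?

Convert departure to UTC: 9:18 PM − 8:00 = 1:18 PM UTC on Aug 20.
Add 9 hours 35 minutes travel time → 10:53 PM UTC.
Cape Morrow is UTC+4:00, so local arrival = 10:53 PM + 4:00 = 2:53 AM on Aug 21.

2:53 AM on August 21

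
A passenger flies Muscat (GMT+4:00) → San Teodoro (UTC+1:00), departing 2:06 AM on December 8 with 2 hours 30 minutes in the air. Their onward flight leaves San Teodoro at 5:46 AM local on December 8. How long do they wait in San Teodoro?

4 hours 10 minutes

Convert departure to UTC: 2:06 AM − 4:00 = 10:06 PM UTC on Dec 7.
Add 2 hours 30 minutes flight time → 12:36 AM UTC (Dec 8).
San Teodoro is UTC+1:00, so local arrival = 12:36 AM + 1:00 = 1:36 AM on Dec 8.
Layover = 5:46 AM − 1:36 AM = 4 hours 10 minutes.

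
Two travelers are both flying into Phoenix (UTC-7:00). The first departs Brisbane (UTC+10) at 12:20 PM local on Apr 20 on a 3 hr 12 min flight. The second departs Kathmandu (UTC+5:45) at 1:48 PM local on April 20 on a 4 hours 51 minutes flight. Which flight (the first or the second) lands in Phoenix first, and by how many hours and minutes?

Flight 1 in UTC: 12:20 PM − 10:00 = 2:20 AM on Apr 20.
+3 hours 12 minutes → arrive 5:32 AM UTC on Apr 20.
Flight 2 in UTC: 1:48 PM − 5:45 = 8:03 AM on Apr 20.
+4 hours and 51 minutes → arrive 12:54 PM UTC on Apr 20.
Flight 1 lands earlier by 7 hours 22 minutes.

the first, by 7 hours 22 minutes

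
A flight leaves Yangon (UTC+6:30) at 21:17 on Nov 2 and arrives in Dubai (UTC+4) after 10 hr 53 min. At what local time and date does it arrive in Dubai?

05:40 on November 3

Convert departure to UTC: 21:17 − 6:30 = 14:47 UTC on Nov 2.
Add 10 hours 53 minutes travel time → 01:40 UTC (Nov 3).
Dubai is UTC+4:00, so local arrival = 01:40 + 4:00 = 05:40 on Nov 3.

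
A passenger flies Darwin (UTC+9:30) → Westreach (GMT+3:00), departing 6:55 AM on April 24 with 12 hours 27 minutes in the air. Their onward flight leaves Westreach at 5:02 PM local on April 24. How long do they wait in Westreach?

4 hours 10 minutes

Convert departure to UTC: 6:55 AM − 9:30 = 9:25 PM UTC on Apr 23.
Add 12 hours 27 minutes flight time → 9:52 AM UTC (Apr 24).
Westreach is UTC+3:00, so local arrival = 9:52 AM + 3:00 = 12:52 PM on Apr 24.
Layover = 5:02 PM − 12:52 PM = 4 hours 10 minutes.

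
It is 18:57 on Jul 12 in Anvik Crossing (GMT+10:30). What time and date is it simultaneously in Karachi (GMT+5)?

Karachi is 5:30 behind Anvik Crossing.
Shift by the zone difference: 18:57 − 5:30 = 13:27 on Jul 12 in Karachi.

13:27 on July 12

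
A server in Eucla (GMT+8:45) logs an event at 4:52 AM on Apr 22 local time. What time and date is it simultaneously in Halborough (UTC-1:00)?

7:07 PM on April 21

In UTC: 4:52 AM − 8:45 = 8:07 PM on Apr 21.
Halborough is UTC−1:00: 8:07 PM − 1:00 = 7:07 PM on Apr 21.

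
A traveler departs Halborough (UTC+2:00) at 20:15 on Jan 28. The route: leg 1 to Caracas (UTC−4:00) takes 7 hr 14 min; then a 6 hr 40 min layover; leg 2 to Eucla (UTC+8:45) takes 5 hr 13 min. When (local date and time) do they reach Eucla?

Convert departure to UTC: 20:15 − 2:00 = 18:15 UTC on Jan 28.
Add 7 hours and 14 minutes leg 1 → 01:29 UTC (Jan 29).
Add 6 hours 40 minutes layover in Caracas → 08:09 UTC.
Add 5 hours 13 minutes leg 2 → 13:22 UTC.
Eucla is UTC+8:45, so local arrival = 13:22 + 8:45 = 22:07 on Jan 29.

22:07 on January 29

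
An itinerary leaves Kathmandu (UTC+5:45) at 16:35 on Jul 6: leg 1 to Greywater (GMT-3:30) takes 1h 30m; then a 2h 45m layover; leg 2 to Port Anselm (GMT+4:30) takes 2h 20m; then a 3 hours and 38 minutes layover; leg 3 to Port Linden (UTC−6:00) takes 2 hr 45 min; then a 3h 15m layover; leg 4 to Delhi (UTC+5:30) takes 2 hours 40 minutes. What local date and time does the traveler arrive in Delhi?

Convert departure to UTC: 16:35 − 5:45 = 10:50 UTC on Jul 6.
Add 1 hour 30 minutes leg 1 → 12:20 UTC.
Add 2 hours and 45 minutes layover in Greywater → 15:05 UTC.
Add 2 hours and 20 minutes leg 2 → 17:25 UTC.
Add 3 hours 38 minutes layover in Port Anselm → 21:03 UTC.
Add 2 hours 45 minutes leg 3 → 23:48 UTC.
Add 3 hours and 15 minutes layover in Port Linden → 03:03 UTC (Jul 7).
Add 2 hours and 40 minutes leg 4 → 05:43 UTC.
Delhi is UTC+5:30, so local arrival = 05:43 + 5:30 = 11:13 on Jul 7.

11:13 on July 7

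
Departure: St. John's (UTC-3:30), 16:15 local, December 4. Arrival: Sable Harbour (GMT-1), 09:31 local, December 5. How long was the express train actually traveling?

14 hours 46 minutes

Departure in UTC: 16:15 + 3:30 = 19:45 on Dec 4.
Arrival in UTC: 09:31 + 1:00 = 10:31 on Dec 5.
Elapsed = 10:31 − 19:45 (+1 day) = 14 hours 46 minutes.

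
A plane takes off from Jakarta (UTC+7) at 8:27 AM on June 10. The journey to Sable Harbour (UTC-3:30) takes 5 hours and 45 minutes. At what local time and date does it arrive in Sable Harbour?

Sable Harbour is 10:30 behind Jakarta.
After 5 hours and 45 minutes it is 2:12 PM in Jakarta.
Shift by the zone difference: 2:12 PM − 10:30 = 3:42 AM on Jun 10 in Sable Harbour.

3:42 AM on June 10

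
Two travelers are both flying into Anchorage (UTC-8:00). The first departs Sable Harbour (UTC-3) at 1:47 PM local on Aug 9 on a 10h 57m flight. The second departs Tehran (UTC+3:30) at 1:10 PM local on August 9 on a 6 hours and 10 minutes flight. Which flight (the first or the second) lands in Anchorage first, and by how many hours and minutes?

Flight 1 in UTC: 1:47 PM + 3:00 = 4:47 PM on Aug 9.
+10 hours and 57 minutes → arrive 3:44 AM UTC on Aug 10.
Flight 2 in UTC: 1:10 PM − 3:30 = 9:40 AM on Aug 9.
+6 hours and 10 minutes → arrive 3:50 PM UTC on Aug 9.
Flight 2 lands earlier by 11 hours 54 minutes.

the second, by 11 hours 54 minutes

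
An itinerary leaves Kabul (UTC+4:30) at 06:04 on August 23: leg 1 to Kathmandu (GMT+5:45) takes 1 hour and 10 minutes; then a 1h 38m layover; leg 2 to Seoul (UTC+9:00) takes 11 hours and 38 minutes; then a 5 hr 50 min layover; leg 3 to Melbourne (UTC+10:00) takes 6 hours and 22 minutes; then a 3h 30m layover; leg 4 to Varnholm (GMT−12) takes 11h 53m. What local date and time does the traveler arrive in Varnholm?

Convert departure to UTC: 06:04 − 4:30 = 01:34 UTC on Aug 23.
Add 1 hour 10 minutes leg 1 → 02:44 UTC.
Add 1 hour 38 minutes layover in Kathmandu → 04:22 UTC.
Add 11 hours 38 minutes leg 2 → 16:00 UTC.
Add 5 hours 50 minutes layover in Seoul → 21:50 UTC.
Add 6 hours and 22 minutes leg 3 → 04:12 UTC (Aug 24).
Add 3 hours and 30 minutes layover in Melbourne → 07:42 UTC.
Add 11 hours and 53 minutes leg 4 → 19:35 UTC.
Varnholm is UTC−12:00, so local arrival = 19:35 − 12:00 = 07:35 on Aug 24.

07:35 on Aug 24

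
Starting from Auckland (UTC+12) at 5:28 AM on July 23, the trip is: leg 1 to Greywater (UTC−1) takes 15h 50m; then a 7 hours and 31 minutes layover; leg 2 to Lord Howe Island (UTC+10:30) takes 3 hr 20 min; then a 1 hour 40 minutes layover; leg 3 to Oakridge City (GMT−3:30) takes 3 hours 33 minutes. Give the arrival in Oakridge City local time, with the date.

Convert departure to UTC: 5:28 AM − 12:00 = 5:28 PM UTC on Jul 22.
Add 15 hours 50 minutes leg 1 → 9:18 AM UTC (Jul 23).
Add 7 hours 31 minutes layover in Greywater → 4:49 PM UTC.
Add 3 hours 20 minutes leg 2 → 8:09 PM UTC.
Add 1 hour and 40 minutes layover in Lord Howe Island → 9:49 PM UTC.
Add 3 hours 33 minutes leg 3 → 1:22 AM UTC (Jul 24).
Oakridge City is UTC−3:30, so local arrival = 1:22 AM − 3:30 = 9:52 PM on Jul 23.

9:52 PM on Jul 23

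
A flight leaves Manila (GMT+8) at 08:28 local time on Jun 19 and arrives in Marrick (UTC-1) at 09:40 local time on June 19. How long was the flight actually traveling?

10 hours 12 minutes

Departure in UTC: 08:28 − 8:00 = 00:28 on Jun 19.
Arrival in UTC: 09:40 + 1:00 = 10:40 on Jun 19.
Elapsed = 10:40 − 00:28 = 10 hours 12 minutes.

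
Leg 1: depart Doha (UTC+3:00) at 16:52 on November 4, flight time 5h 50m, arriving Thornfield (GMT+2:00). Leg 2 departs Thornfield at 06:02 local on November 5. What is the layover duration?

Convert departure to UTC: 16:52 − 3:00 = 13:52 UTC on Nov 4.
Add 5 hours 50 minutes flight time → 19:42 UTC.
Thornfield is UTC+2:00, so local arrival = 19:42 + 2:00 = 21:42 on Nov 4.
Layover = 06:02 − 21:42 (+1 day) = 8 hours 20 minutes.

8 hours 20 minutes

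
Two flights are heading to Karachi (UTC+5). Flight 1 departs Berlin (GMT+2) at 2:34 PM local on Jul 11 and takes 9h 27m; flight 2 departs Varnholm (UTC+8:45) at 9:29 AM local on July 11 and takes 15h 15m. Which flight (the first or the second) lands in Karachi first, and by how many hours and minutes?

Flight 1 in UTC: 2:34 PM − 2:00 = 12:34 PM on Jul 11.
+9 hours 27 minutes → arrive 10:01 PM UTC on Jul 11.
Flight 2 in UTC: 9:29 AM − 8:45 = 12:44 AM on Jul 11.
+15 hours 15 minutes → arrive 3:59 PM UTC on Jul 11.
Flight 2 lands earlier by 6 hours 2 minutes.

the second, by 6 hours 2 minutes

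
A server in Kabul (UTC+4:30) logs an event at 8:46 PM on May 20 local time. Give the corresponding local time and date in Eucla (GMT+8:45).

In UTC: 8:46 PM − 4:30 = 4:16 PM on May 20.
Eucla is UTC+8:45: 4:16 PM + 8:45 = 1:01 AM on May 21.

1:01 AM on May 21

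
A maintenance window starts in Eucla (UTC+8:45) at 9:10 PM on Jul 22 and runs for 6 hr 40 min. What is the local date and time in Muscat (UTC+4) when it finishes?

11:05 PM on July 22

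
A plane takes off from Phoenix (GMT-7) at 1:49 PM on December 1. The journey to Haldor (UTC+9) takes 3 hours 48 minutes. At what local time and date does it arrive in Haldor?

9:37 AM on Dec 2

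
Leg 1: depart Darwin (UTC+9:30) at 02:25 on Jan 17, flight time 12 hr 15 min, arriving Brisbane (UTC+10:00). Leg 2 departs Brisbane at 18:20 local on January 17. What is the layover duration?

Convert departure to UTC: 02:25 − 9:30 = 16:55 UTC on Jan 16.
Add 12 hours and 15 minutes flight time → 05:10 UTC (Jan 17).
Brisbane is UTC+10:00, so local arrival = 05:10 + 10:00 = 15:10 on Jan 17.
Layover = 18:20 − 15:10 = 3 hours 10 minutes.

3 hours 10 minutes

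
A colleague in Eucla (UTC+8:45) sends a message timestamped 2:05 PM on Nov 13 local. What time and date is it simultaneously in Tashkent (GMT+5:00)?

In UTC: 2:05 PM − 8:45 = 5:20 AM on Nov 13.
Tashkent is UTC+5:00: 5:20 AM + 5:00 = 10:20 AM on Nov 13.

10:20 AM on Nov 13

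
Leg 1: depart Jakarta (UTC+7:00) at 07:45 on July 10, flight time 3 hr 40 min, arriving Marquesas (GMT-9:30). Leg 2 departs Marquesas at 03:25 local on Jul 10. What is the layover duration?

8 hours 30 minutes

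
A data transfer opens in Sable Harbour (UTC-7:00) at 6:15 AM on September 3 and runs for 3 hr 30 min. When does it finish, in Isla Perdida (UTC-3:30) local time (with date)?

1:15 PM on September 3

Isla Perdida is 3:30 ahead of Sable Harbour.
After 3 hours 30 minutes it is 9:45 AM in Sable Harbour.
Shift by the zone difference: 9:45 AM + 3:30 = 1:15 PM on Sep 3 in Isla Perdida.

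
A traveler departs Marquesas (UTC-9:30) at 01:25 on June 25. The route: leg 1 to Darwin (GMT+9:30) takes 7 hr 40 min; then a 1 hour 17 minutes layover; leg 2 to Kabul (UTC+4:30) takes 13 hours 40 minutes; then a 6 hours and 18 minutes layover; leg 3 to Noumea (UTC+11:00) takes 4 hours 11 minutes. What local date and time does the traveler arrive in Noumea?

07:01 on June 27

Convert departure to UTC: 01:25 + 9:30 = 10:55 UTC on Jun 25.
Add 7 hours 40 minutes leg 1 → 18:35 UTC.
Add 1 hour 17 minutes layover in Darwin → 19:52 UTC.
Add 13 hours 40 minutes leg 2 → 09:32 UTC (Jun 26).
Add 6 hours 18 minutes layover in Kabul → 15:50 UTC.
Add 4 hours and 11 minutes leg 3 → 20:01 UTC.
Noumea is UTC+11:00, so local arrival = 20:01 + 11:00 = 07:01 on Jun 27.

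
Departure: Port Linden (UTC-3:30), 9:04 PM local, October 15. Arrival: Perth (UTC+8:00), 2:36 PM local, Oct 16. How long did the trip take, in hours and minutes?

Departure in UTC: 9:04 PM + 3:30 = 12:34 AM on Oct 16.
Arrival in UTC: 2:36 PM − 8:00 = 6:36 AM on Oct 16.
Elapsed = 6:36 AM − 12:34 AM = 6 hours 2 minutes.

6 hours 2 minutes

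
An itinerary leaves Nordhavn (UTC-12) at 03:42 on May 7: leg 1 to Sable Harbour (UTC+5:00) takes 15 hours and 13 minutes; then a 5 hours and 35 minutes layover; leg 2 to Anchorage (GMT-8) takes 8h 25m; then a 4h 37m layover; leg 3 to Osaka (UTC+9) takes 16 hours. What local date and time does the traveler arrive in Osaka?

Convert departure to UTC: 03:42 + 12:00 = 15:42 UTC on May 7.
Add 15 hours 13 minutes leg 1 → 06:55 UTC (May 8).
Add 5 hours 35 minutes layover in Sable Harbour → 12:30 UTC.
Add 8 hours 25 minutes leg 2 → 20:55 UTC.
Add 4 hours and 37 minutes layover in Anchorage → 01:32 UTC (May 9).
Add 16 hours leg 3 → 17:32 UTC.
Osaka is UTC+9:00, so local arrival = 17:32 + 9:00 = 02:32 on May 10.

02:32 on May 10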